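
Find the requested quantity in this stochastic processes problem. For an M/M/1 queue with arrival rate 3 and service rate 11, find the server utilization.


rho = lambda/mu
= 3/11
= 0.2727

0.2727


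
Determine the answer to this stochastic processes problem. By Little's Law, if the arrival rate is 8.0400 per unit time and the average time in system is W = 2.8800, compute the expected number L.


Little's Law: L = lambda * W
= 8.0400 * 2.8800
= 23.1552

23.1552


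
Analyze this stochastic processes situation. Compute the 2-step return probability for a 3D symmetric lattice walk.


P(return in 2 steps) = P(reverse first step) = 1/(2d)
= 1/6
= 0.1667

0.1667


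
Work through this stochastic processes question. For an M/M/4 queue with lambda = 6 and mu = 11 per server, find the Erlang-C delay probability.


a = lambda/mu = 0.5455
rho = a/c = 0.1364
Erlang-C formula applied:
C(c,a) = 0.0025

0.0025


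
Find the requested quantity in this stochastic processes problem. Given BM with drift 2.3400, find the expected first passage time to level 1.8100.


Expected first passage time = a/mu
= 1.8100/2.3400
= 0.7735

0.7735


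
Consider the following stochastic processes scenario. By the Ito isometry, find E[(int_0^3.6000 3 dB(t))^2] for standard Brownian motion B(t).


By Ito isometry: E[(int f dB)^2] = int f^2 dt
= 3^2 * 3.6000
= 9 * 3.6000 = 32.4000

32.4000


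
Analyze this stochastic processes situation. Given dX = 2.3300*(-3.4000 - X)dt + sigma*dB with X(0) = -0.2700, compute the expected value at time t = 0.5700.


E[X(t)] = mu + (X(0) - mu)*exp(-theta*t)
= -3.4000 + (-0.2700 - -3.4000)*exp(-2.3300*0.5700)
= -3.4000 + 3.1300 * 0.2650
= -2.5706

-2.5706


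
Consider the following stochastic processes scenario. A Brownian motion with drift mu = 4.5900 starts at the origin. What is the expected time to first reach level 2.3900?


Expected first passage time = a/mu
= 2.3900/4.5900
= 0.5207

0.5207


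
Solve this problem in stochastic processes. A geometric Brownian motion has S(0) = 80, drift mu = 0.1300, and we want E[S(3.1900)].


E[S(t)] = S(0) * exp(mu * t)
= 80 * exp(0.1300 * 3.1900)
= 80 * 1.5139
= 121.1133

121.1133


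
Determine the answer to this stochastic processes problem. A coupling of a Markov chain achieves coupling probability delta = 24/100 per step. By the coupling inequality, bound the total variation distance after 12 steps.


TV distance bound <= (1-delta)^n
= (1 - 0.2400)^12
= 0.7600^12
= 0.0371

0.0371


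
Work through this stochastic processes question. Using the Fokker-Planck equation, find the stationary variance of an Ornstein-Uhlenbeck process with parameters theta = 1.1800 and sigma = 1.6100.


Stationary variance = sigma^2 / (2*theta)
= 1.6100^2 / (2*1.1800)
= 2.5921 / 2.3600
= 1.0983

1.0983


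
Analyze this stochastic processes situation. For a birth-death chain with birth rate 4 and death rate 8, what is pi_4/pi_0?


For birth-death process, pi_n/pi_0 = (lambda/mu)^n
= (4/8)^4
= 0.0625

0.0625


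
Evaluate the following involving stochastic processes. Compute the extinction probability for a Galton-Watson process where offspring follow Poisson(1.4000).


Since mu = 1.4000 > 1, extinction prob q < 1.
Solve s = exp(mu*(s-1)) iteratively.
q = 0.4890

0.4890


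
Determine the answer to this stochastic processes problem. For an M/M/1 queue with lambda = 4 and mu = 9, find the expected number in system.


rho = 4/9 = 0.4444
L = rho/(1-rho)
= 0.4444/0.5556
= 0.8000

0.8000


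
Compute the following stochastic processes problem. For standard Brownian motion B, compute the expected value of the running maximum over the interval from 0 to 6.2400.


E(max B(s)) = sqrt(2t/pi)
= sqrt(2*6.2400/pi)
= sqrt(3.9725)
= 1.9931

1.9931


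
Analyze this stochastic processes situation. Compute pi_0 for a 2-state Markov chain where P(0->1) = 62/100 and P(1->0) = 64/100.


Stationary distribution: pi_0 = p10/(p01+p10), pi_1 = p01/(p01+p10)
p01 = 0.6200, p10 = 0.6400
pi_0 = 0.5079

0.5079


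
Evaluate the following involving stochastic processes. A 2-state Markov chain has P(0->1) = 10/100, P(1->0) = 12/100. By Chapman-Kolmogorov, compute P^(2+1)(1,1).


P^3 = P^2 * P^1
Computing via matrix multiplication of the transition matrix.
Entry (1,1) of P^3 = 0.7134

0.7134


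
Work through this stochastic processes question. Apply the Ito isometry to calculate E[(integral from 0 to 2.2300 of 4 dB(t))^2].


By Ito isometry: E[(int f dB)^2] = int f^2 dt
= 4^2 * 2.2300
= 16 * 2.2300 = 35.6800

35.6800


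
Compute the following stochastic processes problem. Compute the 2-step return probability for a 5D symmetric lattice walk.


P(return in 2 steps) = P(reverse first step) = 1/(2d)
= 1/10
= 0.1000

0.1000


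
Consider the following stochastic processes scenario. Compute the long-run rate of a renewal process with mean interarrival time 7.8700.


Long-run renewal rate = 1/E(X)
= 1/7.8700
= 0.1271

0.1271


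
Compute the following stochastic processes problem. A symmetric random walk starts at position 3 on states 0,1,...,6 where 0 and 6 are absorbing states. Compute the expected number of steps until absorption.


For symmetric RW on 0,...,N with absorbing barriers, E(i) = i*(N-i)
E(3) = 3 * 3 = 9

9


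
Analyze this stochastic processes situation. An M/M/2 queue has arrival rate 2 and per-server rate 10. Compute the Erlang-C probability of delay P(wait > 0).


a = lambda/mu = 0.2000
rho = a/c = 0.1000
Erlang-C formula applied:
C(c,a) = 0.0182

0.0182


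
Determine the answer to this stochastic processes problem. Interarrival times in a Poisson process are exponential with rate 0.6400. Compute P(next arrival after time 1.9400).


P(X > t) = exp(-lambda * t)
= exp(-0.6400 * 1.9400)
= exp(-1.2416) = 0.2889

0.2889


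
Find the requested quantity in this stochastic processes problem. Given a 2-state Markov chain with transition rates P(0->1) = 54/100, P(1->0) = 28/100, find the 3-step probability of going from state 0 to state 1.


Computing P^3 by matrix multiplication.
P = [[0.4600, 0.5400], [0.2800, 0.7200]]
After raising P to the power 3:
P^3(0,1) = 0.6547

0.6547


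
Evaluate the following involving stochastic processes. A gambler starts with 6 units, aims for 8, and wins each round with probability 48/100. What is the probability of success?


Gambler's ruin formula:
r = q/p = 0.5200/0.4800 = 1.0833
P(win) = (1 - r^i)/(1 - r^N)
= (1 - 1.0833^6)/(1 - 1.0833^8)
= 0.6872

0.6872


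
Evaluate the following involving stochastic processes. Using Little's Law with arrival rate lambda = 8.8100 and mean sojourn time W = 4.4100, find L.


Little's Law: L = lambda * W
= 8.8100 * 4.4100
= 38.8521

38.8521


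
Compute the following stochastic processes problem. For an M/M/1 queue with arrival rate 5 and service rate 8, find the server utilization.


rho = lambda/mu
= 5/8
= 0.6250

0.6250


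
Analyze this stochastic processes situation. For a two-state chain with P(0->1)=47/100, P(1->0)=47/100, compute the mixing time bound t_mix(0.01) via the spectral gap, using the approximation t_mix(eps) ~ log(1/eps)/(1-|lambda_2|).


lambda_2 = |1 - p01 - p10| = |1 - 0.4700 - 0.4700| = 0.0600
t_mix ~ log(1/eps)/(1 - |lambda_2|)
= log(100)/(1 - 0.0600) = 4.6052/0.9400
= 4.8991

4.8991


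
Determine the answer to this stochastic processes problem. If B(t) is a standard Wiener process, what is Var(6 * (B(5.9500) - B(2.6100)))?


Var(alpha*(B(t)-B(s))) = alpha^2 * (t-s)
= 6^2 * (5.9500 - 2.6100)
= 36 * 3.3400
= 120.2400

120.2400


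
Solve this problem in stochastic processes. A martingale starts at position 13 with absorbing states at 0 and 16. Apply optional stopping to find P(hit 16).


By optional stopping theorem: E(M at tau) = M(0) = 13
P(hit 16)*16 + P(hit 0)*0 = 13
P(hit 16) = (13 - 0)/(16 - 0) = 13/16 = 0.8125

0.8125


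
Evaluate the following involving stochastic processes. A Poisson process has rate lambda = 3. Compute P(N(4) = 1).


P(N(t)=k) = (lambda*t)^k * exp(-lambda*t) / k!
lambda*t = 12
= 12^1 * exp(-12) / 1!
= 12 * 6.1442e-06 / 1
= 7.3731e-05

7.3731e-05


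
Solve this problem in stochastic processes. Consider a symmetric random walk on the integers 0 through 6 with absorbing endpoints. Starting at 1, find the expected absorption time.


For symmetric RW on 0,...,N with absorbing barriers, E(i) = i*(N-i)
E(1) = 1 * 5 = 5

5


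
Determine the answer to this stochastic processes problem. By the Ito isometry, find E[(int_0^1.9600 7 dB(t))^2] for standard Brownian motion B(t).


By Ito isometry: E[(int f dB)^2] = int f^2 dt
= 7^2 * 1.9600
= 49 * 1.9600 = 96.0400

96.0400


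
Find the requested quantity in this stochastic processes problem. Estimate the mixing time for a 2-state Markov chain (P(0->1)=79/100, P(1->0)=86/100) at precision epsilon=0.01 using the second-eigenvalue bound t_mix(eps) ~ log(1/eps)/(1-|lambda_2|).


lambda_2 = |1 - p01 - p10| = |1 - 0.7900 - 0.8600| = 0.6500
t_mix ~ log(1/eps)/(1 - |lambda_2|)
= log(100)/(1 - 0.6500) = 4.6052/0.3500
= 13.1576

13.1576


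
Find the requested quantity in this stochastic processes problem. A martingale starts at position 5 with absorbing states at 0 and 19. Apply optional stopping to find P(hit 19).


By optional stopping theorem: E(M at tau) = M(0) = 5
P(hit 19)*19 + P(hit 0)*0 = 5
P(hit 19) = (5 - 0)/(19 - 0) = 5/19 = 0.2632

0.2632


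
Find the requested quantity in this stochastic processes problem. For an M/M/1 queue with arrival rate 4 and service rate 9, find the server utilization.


rho = lambda/mu
= 4/9
= 0.4444

0.4444


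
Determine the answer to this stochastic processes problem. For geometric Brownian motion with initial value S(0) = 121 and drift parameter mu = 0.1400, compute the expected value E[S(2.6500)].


E[S(t)] = S(0) * exp(mu * t)
= 121 * exp(0.1400 * 2.6500)
= 121 * 1.4492
= 175.3512

175.3512


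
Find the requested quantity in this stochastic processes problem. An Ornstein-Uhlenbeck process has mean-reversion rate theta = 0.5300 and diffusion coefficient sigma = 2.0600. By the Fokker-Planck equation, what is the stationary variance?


Stationary variance = sigma^2 / (2*theta)
= 2.0600^2 / (2*0.5300)
= 4.2436 / 1.0600
= 4.0034

4.0034


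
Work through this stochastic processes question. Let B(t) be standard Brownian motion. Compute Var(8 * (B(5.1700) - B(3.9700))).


Var(alpha*(B(t)-B(s))) = alpha^2 * (t-s)
= 8^2 * (5.1700 - 3.9700)
= 64 * 1.2000
= 76.8000

76.8000


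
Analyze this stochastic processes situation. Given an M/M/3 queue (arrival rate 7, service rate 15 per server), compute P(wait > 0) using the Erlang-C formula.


a = lambda/mu = 0.4667
rho = a/c = 0.1556
Erlang-C formula applied:
C(c,a) = 0.0126

0.0126


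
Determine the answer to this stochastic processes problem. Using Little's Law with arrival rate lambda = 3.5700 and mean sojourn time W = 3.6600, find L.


Little's Law: L = lambda * W
= 3.5700 * 3.6600
= 13.0662

13.0662


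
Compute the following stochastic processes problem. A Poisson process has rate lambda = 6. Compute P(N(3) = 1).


P(N(t)=k) = (lambda*t)^k * exp(-lambda*t) / k!
lambda*t = 18
= 18^1 * exp(-18) / 1!
= 18 * 1.5230e-08 / 1
= 2.7414e-07

2.7414e-07


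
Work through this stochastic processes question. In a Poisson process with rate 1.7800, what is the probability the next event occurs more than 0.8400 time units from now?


P(X > t) = exp(-lambda * t)
= exp(-1.7800 * 0.8400)
= exp(-1.4952) = 0.2242

0.2242


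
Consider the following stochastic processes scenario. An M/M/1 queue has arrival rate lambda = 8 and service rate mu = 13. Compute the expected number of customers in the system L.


rho = 8/13 = 0.6154
L = rho/(1-rho)
= 0.6154/0.3846
= 1.6000

1.6000


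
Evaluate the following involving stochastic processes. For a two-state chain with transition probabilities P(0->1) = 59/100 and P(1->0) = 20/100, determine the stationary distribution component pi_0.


Stationary distribution: pi_0 = p10/(p01+p10), pi_1 = p01/(p01+p10)
p01 = 0.5900, p10 = 0.2000
pi_0 = 0.2532

0.2532


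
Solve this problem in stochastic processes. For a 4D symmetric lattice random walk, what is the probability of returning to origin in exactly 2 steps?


P(return in 2 steps) = P(reverse first step) = 1/(2d)
= 1/8
= 0.1250

0.1250


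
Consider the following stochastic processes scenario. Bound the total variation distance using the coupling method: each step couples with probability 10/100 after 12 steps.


TV distance bound <= (1-delta)^n
= (1 - 0.1000)^12
= 0.9000^12
= 0.2824

0.2824


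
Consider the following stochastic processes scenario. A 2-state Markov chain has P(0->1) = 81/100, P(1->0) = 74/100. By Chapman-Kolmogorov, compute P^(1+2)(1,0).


P^3 = P^1 * P^2
Computing via matrix multiplication of the transition matrix.
Entry (1,0) of P^3 = 0.5568

0.5568


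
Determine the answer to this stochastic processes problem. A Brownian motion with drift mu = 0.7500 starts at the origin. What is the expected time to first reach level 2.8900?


Expected first passage time = a/mu
= 2.8900/0.7500
= 3.8533

3.8533


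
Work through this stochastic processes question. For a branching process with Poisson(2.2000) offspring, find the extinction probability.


Since mu = 2.2000 > 1, extinction prob q < 1.
Solve s = exp(mu*(s-1)) iteratively.
q = 0.1563

0.1563


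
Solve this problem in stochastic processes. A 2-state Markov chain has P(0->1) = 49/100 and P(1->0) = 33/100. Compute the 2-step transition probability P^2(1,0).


Computing P^2 by matrix multiplication.
P = [[0.5100, 0.4900], [0.3300, 0.6700]]
After raising P to the power 2:
P^2(1,0) = 0.3894

0.3894


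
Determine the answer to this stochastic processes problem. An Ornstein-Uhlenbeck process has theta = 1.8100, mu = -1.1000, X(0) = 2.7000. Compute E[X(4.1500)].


E[X(t)] = mu + (X(0) - mu)*exp(-theta*t)
= -1.1000 + (2.7000 - -1.1000)*exp(-1.8100*4.1500)
= -1.1000 + 3.8000 * 5.4676e-04
= -1.0979

-1.0979


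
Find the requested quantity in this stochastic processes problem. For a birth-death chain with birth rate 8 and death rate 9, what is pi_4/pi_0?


For birth-death process, pi_n/pi_0 = (lambda/mu)^n
= (8/9)^4
= 0.6243

0.6243


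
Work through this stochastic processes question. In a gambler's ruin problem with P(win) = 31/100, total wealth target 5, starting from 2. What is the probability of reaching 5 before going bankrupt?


Gambler's ruin formula:
r = q/p = 0.6900/0.3100 = 2.2258
P(win) = (1 - r^i)/(1 - r^N)
= (1 - 2.2258^2)/(1 - 2.2258^5)
= 0.0737

0.0737


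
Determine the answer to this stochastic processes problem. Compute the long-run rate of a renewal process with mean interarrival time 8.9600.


Long-run renewal rate = 1/E(X)
= 1/8.9600
= 0.1116

0.1116


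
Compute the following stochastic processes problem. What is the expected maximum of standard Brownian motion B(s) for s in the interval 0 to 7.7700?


E(max B(s)) = sqrt(2t/pi)
= sqrt(2*7.7700/pi)
= sqrt(4.9465)
= 2.2241

2.2241


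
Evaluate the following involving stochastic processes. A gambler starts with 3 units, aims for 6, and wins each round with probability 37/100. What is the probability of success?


Gambler's ruin formula:
r = q/p = 0.6300/0.3700 = 1.7027
P(win) = (1 - r^i)/(1 - r^N)
= (1 - 1.7027^3)/(1 - 1.7027^6)
= 0.1685

0.1685


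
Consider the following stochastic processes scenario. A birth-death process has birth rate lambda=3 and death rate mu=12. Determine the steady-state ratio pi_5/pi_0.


For birth-death process, pi_n/pi_0 = (lambda/mu)^n
= (3/12)^5
= 9.7656e-04

9.7656e-04


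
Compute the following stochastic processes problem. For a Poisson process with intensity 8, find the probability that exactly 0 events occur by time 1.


P(N(t)=k) = (lambda*t)^k * exp(-lambda*t) / k!
lambda*t = 8
= 8^0 * exp(-8) / 0!
= 1 * 3.3546e-04 / 1
= 3.3546e-04

3.3546e-04


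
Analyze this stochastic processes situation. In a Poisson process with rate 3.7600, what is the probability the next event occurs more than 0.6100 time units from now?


P(X > t) = exp(-lambda * t)
= exp(-3.7600 * 0.6100)
= exp(-2.2936) = 0.1009

0.1009


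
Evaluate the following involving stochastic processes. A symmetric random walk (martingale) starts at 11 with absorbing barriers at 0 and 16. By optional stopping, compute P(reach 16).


By optional stopping theorem: E(M at tau) = M(0) = 11
P(hit 16)*16 + P(hit 0)*0 = 11
P(hit 16) = (11 - 0)/(16 - 0) = 11/16 = 0.6875

0.6875


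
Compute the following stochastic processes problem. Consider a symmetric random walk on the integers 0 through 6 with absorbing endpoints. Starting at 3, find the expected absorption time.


For symmetric RW on 0,...,N with absorbing barriers, E(i) = i*(N-i)
E(3) = 3 * 3 = 9

9


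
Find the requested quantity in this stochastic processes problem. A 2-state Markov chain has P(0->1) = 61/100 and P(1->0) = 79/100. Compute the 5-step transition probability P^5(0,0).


Computing P^5 by matrix multiplication.
P = [[0.3900, 0.6100], [0.7900, 0.2100]]
After raising P to the power 5:
P^5(0,0) = 0.5598

0.5598


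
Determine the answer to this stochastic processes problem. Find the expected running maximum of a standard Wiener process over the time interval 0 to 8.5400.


E(max B(s)) = sqrt(2t/pi)
= sqrt(2*8.5400/pi)
= sqrt(5.4367)
= 2.3317

2.3317


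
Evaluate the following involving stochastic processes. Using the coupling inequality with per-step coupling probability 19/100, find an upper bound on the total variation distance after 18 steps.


TV distance bound <= (1-delta)^n
= (1 - 0.1900)^18
= 0.8100^18
= 0.0225

0.0225


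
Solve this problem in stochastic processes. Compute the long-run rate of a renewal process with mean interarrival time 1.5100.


Long-run renewal rate = 1/E(X)
= 1/1.5100
= 0.6623

0.6623


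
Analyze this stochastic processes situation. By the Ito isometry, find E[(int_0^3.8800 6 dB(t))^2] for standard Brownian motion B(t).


By Ito isometry: E[(int f dB)^2] = int f^2 dt
= 6^2 * 3.8800
= 36 * 3.8800 = 139.6800

139.6800


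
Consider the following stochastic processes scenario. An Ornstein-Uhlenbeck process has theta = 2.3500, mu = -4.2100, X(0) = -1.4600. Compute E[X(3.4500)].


E[X(t)] = mu + (X(0) - mu)*exp(-theta*t)
= -4.2100 + (-1.4600 - -4.2100)*exp(-2.3500*3.4500)
= -4.2100 + 2.7500 * 3.0127e-04
= -4.2092

-4.2092


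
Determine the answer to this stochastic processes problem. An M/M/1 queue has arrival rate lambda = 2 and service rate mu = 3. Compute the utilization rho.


rho = lambda/mu
= 2/3
= 0.6667

0.6667


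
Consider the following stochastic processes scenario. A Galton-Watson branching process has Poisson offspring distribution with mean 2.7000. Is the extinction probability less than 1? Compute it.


Since mu = 2.7000 > 1, extinction prob q < 1.
Solve s = exp(mu*(s-1)) iteratively.
q = 0.0844

0.0844


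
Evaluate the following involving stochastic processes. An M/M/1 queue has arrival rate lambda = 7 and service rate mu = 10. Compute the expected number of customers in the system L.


rho = 7/10 = 0.7000
L = rho/(1-rho)
= 0.7000/0.3000
= 2.3333

2.3333


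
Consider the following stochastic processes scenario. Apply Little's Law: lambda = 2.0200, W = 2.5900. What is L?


Little's Law: L = lambda * W
= 2.0200 * 2.5900
= 5.2318

5.2318


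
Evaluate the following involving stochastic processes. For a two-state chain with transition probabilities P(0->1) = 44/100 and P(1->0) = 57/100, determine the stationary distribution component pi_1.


Stationary distribution: pi_0 = p10/(p01+p10), pi_1 = p01/(p01+p10)
p01 = 0.4400, p10 = 0.5700
pi_1 = 0.4356

0.4356


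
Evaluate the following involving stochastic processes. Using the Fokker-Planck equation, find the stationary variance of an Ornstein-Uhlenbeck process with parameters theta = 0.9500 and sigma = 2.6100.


Stationary variance = sigma^2 / (2*theta)
= 2.6100^2 / (2*0.9500)
= 6.8121 / 1.9000
= 3.5853

3.5853


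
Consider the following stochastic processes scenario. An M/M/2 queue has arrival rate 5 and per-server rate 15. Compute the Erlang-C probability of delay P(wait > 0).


a = lambda/mu = 0.3333
rho = a/c = 0.1667
Erlang-C formula applied:
C(c,a) = 0.0476

0.0476


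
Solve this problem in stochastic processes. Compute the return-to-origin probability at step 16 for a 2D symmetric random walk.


P = C(16,8)^2 / 4^16
= 12870^2 / 4294967296
= 165636900 / 4294967296
= 0.0386

0.0386


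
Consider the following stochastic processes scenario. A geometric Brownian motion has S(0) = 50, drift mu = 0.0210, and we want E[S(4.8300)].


E[S(t)] = S(0) * exp(mu * t)
= 50 * exp(0.0210 * 4.8300)
= 50 * 1.1068
= 55.3376

55.3376


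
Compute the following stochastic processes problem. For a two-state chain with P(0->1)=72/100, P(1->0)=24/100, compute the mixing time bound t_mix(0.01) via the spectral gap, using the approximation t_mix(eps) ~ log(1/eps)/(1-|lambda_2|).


lambda_2 = |1 - p01 - p10| = |1 - 0.7200 - 0.2400| = 0.0400
t_mix ~ log(1/eps)/(1 - |lambda_2|)
= log(100)/(1 - 0.0400) = 4.6052/0.9600
= 4.7971

4.7971


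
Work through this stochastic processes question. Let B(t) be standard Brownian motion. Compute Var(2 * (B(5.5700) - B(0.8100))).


Var(alpha*(B(t)-B(s))) = alpha^2 * (t-s)
= 2^2 * (5.5700 - 0.8100)
= 4 * 4.7600
= 19.0400

19.0400


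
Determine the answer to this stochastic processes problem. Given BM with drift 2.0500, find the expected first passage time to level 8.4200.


Expected first passage time = a/mu
= 8.4200/2.0500
= 4.1073

4.1073


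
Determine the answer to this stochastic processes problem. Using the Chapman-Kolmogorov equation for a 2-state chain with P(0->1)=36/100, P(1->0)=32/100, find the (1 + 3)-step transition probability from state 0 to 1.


P^4 = P^1 * P^3
Computing via matrix multiplication of the transition matrix.
Entry (0,1) of P^4 = 0.5239

0.5239


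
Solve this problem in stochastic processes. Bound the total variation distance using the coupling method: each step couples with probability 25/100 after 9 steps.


TV distance bound <= (1-delta)^n
= (1 - 0.2500)^9
= 0.7500^9
= 0.0751

0.0751


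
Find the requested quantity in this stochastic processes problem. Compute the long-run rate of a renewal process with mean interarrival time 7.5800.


Long-run renewal rate = 1/E(X)
= 1/7.5800
= 0.1319

0.1319


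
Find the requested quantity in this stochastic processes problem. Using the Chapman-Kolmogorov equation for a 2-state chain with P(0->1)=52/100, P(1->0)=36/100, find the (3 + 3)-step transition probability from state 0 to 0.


P^6 = P^3 * P^3
Computing via matrix multiplication of the transition matrix.
Entry (0,0) of P^6 = 0.4091

0.4091


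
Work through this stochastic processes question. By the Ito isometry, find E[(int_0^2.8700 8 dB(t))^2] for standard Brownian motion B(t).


By Ito isometry: E[(int f dB)^2] = int f^2 dt
= 8^2 * 2.8700
= 64 * 2.8700 = 183.6800

183.6800


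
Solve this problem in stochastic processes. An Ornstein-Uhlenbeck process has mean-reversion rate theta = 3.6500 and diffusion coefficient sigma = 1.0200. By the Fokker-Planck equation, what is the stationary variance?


Stationary variance = sigma^2 / (2*theta)
= 1.0200^2 / (2*3.6500)
= 1.0404 / 7.3000
= 0.1425

0.1425


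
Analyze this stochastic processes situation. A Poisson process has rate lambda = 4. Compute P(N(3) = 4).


P(N(t)=k) = (lambda*t)^k * exp(-lambda*t) / k!
lambda*t = 12
= 12^4 * exp(-12) / 4!
= 20736 * 6.1442e-06 / 24
= 0.0053

0.0053


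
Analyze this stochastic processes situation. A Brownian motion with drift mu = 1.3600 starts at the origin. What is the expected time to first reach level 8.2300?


Expected first passage time = a/mu
= 8.2300/1.3600
= 6.0515

6.0515


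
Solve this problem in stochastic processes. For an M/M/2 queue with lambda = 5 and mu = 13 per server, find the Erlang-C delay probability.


a = lambda/mu = 0.3846
rho = a/c = 0.1923
Erlang-C formula applied:
C(c,a) = 0.0620

0.0620


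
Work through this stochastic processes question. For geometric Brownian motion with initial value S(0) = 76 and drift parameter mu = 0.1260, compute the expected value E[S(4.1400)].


E[S(t)] = S(0) * exp(mu * t)
= 76 * exp(0.1260 * 4.1400)
= 76 * 1.6848
= 128.0439

128.0439


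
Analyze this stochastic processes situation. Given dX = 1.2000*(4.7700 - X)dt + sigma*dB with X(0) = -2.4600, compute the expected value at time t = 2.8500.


E[X(t)] = mu + (X(0) - mu)*exp(-theta*t)
= 4.7700 + (-2.4600 - 4.7700)*exp(-1.2000*2.8500)
= 4.7700 + -7.2300 * 0.0327
= 4.5335

4.5335


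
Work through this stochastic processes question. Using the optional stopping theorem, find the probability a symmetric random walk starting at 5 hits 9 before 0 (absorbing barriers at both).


By optional stopping theorem: E(M at tau) = M(0) = 5
P(hit 9)*9 + P(hit 0)*0 = 5
P(hit 9) = (5 - 0)/(9 - 0) = 5/9 = 0.5556

0.5556


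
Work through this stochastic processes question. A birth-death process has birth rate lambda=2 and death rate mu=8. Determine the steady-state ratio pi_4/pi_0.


For birth-death process, pi_n/pi_0 = (lambda/mu)^n
= (2/8)^4
= 0.0039

0.0039


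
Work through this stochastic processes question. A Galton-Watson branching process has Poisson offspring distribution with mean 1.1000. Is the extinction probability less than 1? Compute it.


Since mu = 1.1000 > 1, extinction prob q < 1.
Solve s = exp(mu*(s-1)) iteratively.
q = 0.8239

0.8239


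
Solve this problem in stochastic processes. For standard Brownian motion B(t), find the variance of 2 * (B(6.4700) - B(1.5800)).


Var(alpha*(B(t)-B(s))) = alpha^2 * (t-s)
= 2^2 * (6.4700 - 1.5800)
= 4 * 4.8900
= 19.5600

19.5600


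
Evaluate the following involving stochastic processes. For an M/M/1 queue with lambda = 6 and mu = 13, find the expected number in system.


rho = 6/13 = 0.4615
L = rho/(1-rho)
= 0.4615/0.5385
= 0.8571

0.8571


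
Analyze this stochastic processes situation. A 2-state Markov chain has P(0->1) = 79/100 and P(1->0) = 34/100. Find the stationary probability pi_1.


Stationary distribution: pi_0 = p10/(p01+p10), pi_1 = p01/(p01+p10)
p01 = 0.7900, p10 = 0.3400
pi_1 = 0.6991

0.6991


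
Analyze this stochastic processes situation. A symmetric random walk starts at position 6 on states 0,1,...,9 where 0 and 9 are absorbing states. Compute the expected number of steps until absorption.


For symmetric RW on 0,...,N with absorbing barriers, E(i) = i*(N-i)
E(6) = 6 * 3 = 18

18


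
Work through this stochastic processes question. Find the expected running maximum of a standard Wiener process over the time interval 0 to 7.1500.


E(max B(s)) = sqrt(2t/pi)
= sqrt(2*7.1500/pi)
= sqrt(4.5518)
= 2.1335

2.1335


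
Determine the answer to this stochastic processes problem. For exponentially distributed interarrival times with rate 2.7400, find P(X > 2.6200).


P(X > t) = exp(-lambda * t)
= exp(-2.7400 * 2.6200)
= exp(-7.1788) = 7.6258e-04

7.6258e-04


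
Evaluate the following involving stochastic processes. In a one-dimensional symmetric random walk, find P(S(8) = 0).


P(S(8) = 0) = C(8,4) / 4^4
= 70 / 256
= 0.2734

0.2734


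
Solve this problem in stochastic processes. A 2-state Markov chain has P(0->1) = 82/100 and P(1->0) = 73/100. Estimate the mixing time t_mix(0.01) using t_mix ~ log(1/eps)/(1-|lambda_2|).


lambda_2 = |1 - p01 - p10| = |1 - 0.8200 - 0.7300| = 0.5500
t_mix ~ log(1/eps)/(1 - |lambda_2|)
= log(100)/(1 - 0.5500) = 4.6052/0.4500
= 10.2337

10.2337


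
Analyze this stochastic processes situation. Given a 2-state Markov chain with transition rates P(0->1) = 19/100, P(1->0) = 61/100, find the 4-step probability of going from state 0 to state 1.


Computing P^4 by matrix multiplication.
P = [[0.8100, 0.1900], [0.6100, 0.3900]]
After raising P to the power 4:
P^4(0,1) = 0.2371

0.2371


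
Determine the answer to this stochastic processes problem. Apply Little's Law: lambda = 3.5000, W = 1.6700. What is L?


Little's Law: L = lambda * W
= 3.5000 * 1.6700
= 5.8450

5.8450


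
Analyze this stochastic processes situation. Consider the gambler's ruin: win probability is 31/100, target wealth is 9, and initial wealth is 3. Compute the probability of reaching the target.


Gambler's ruin formula:
r = q/p = 0.6900/0.3100 = 2.2258
P(win) = (1 - r^i)/(1 - r^N)
= (1 - 2.2258^3)/(1 - 2.2258^9)
= 0.0075

0.0075


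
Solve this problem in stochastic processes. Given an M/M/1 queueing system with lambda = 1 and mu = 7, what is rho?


rho = lambda/mu
= 1/7
= 0.1429

0.1429


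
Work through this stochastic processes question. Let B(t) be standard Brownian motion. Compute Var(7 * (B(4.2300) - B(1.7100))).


Var(alpha*(B(t)-B(s))) = alpha^2 * (t-s)
= 7^2 * (4.2300 - 1.7100)
= 49 * 2.5200
= 123.4800

123.4800


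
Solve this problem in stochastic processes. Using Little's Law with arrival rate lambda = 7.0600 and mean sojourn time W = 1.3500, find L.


Little's Law: L = lambda * W
= 7.0600 * 1.3500
= 9.5310

9.5310


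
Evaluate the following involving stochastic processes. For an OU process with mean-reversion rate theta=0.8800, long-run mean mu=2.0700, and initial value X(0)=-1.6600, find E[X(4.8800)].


E[X(t)] = mu + (X(0) - mu)*exp(-theta*t)
= 2.0700 + (-1.6600 - 2.0700)*exp(-0.8800*4.8800)
= 2.0700 + -3.7300 * 0.0136
= 2.0191

2.0191


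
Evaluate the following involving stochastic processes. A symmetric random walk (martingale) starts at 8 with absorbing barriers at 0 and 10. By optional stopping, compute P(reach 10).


By optional stopping theorem: E(M at tau) = M(0) = 8
P(hit 10)*10 + P(hit 0)*0 = 8
P(hit 10) = (8 - 0)/(10 - 0) = 4/5 = 0.8000

0.8000


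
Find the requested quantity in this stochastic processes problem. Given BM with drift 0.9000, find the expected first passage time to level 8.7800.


Expected first passage time = a/mu
= 8.7800/0.9000
= 9.7556

9.7556


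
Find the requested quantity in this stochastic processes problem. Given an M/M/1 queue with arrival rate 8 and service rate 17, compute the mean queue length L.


rho = 8/17 = 0.4706
L = rho/(1-rho)
= 0.4706/0.5294
= 0.8889

0.8889


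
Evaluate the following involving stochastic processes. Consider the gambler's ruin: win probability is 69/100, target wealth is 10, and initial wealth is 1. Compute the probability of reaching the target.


Gambler's ruin formula:
r = q/p = 0.3100/0.6900 = 0.4493
P(win) = (1 - r^i)/(1 - r^N)
= (1 - 0.4493^1)/(1 - 0.4493^10)
= 0.5509

0.5509


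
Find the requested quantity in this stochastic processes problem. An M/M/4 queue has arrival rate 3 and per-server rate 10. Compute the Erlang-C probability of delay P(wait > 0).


a = lambda/mu = 0.3000
rho = a/c = 0.0750
Erlang-C formula applied:
C(c,a) = 2.7030e-04

2.7030e-04


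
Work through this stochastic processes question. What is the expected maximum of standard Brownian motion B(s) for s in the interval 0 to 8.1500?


E(max B(s)) = sqrt(2t/pi)
= sqrt(2*8.1500/pi)
= sqrt(5.1885)
= 2.2778

2.2778


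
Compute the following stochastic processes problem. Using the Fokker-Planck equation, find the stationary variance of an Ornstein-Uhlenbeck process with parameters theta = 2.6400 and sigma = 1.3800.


Stationary variance = sigma^2 / (2*theta)
= 1.3800^2 / (2*2.6400)
= 1.9044 / 5.2800
= 0.3607

0.3607


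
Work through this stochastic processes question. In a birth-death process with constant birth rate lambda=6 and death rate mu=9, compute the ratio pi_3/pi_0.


For birth-death process, pi_n/pi_0 = (lambda/mu)^n
= (6/9)^3
= 0.2963

0.2963


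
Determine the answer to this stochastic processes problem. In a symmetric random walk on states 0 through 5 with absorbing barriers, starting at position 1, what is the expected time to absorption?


For symmetric RW on 0,...,N with absorbing barriers, E(i) = i*(N-i)
E(1) = 1 * 4 = 4

4


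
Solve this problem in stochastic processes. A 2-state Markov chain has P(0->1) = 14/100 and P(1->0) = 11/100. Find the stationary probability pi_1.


Stationary distribution: pi_0 = p10/(p01+p10), pi_1 = p01/(p01+p10)
p01 = 0.1400, p10 = 0.1100
pi_1 = 0.5600

0.5600


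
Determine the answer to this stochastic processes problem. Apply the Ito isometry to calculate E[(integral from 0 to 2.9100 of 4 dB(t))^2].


By Ito isometry: E[(int f dB)^2] = int f^2 dt
= 4^2 * 2.9100
= 16 * 2.9100 = 46.5600

46.5600


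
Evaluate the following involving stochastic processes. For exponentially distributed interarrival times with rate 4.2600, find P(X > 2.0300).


P(X > t) = exp(-lambda * t)
= exp(-4.2600 * 2.0300)
= exp(-8.6478) = 1.7551e-04

1.7551e-04


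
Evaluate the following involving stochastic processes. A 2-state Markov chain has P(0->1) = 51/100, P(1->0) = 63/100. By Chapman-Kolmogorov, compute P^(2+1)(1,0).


P^3 = P^2 * P^1
Computing via matrix multiplication of the transition matrix.
Entry (1,0) of P^3 = 0.5541

0.5541


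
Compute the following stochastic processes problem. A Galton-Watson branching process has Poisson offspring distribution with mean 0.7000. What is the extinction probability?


Since mu = 0.7000 <= 1, extinction probability = 1.

1.0000


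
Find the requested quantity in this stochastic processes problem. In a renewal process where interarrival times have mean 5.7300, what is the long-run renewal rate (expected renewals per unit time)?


Long-run renewal rate = 1/E(X)
= 1/5.7300
= 0.1745

0.1745


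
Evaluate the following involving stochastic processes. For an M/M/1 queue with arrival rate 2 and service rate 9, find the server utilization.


rho = lambda/mu
= 2/9
= 0.2222

0.2222


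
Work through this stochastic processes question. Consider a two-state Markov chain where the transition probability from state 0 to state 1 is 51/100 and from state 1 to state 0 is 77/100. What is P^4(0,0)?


Computing P^4 by matrix multiplication.
P = [[0.4900, 0.5100], [0.7700, 0.2300]]
After raising P to the power 4:
P^4(0,0) = 0.6040

0.6040


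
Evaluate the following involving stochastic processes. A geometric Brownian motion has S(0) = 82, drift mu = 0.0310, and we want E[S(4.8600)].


E[S(t)] = S(0) * exp(mu * t)
= 82 * exp(0.0310 * 4.8600)
= 82 * 1.1626
= 95.3333

95.3333


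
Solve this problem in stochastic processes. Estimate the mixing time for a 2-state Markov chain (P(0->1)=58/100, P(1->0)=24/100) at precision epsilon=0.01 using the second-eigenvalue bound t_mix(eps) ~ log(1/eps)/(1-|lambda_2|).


lambda_2 = |1 - p01 - p10| = |1 - 0.5800 - 0.2400| = 0.1800
t_mix ~ log(1/eps)/(1 - |lambda_2|)
= log(100)/(1 - 0.1800) = 4.6052/0.8200
= 5.6161

5.6161


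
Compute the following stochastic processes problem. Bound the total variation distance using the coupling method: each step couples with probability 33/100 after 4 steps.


TV distance bound <= (1-delta)^n
= (1 - 0.3300)^4
= 0.6700^4
= 0.2015

0.2015


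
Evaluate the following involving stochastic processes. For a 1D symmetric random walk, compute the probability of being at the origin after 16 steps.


P(S(16) = 0) = C(16,8) / 4^8
= 12870 / 65536
= 0.1964

0.1964


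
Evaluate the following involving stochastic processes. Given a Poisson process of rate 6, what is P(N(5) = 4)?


P(N(t)=k) = (lambda*t)^k * exp(-lambda*t) / k!
lambda*t = 30
= 30^4 * exp(-30) / 4!
= 810000 * 9.3576e-14 / 24
= 3.1582e-09

3.1582e-09


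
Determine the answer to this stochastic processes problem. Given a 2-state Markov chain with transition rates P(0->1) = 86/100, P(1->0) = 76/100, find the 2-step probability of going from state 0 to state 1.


Computing P^2 by matrix multiplication.
P = [[0.1400, 0.8600], [0.7600, 0.2400]]
After raising P to the power 2:
P^2(0,1) = 0.3268

0.3268


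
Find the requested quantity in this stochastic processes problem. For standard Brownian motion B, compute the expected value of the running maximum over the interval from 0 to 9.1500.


E(max B(s)) = sqrt(2t/pi)
= sqrt(2*9.1500/pi)
= sqrt(5.8251)
= 2.4135

2.4135


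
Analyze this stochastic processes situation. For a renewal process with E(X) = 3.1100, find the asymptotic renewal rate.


Long-run renewal rate = 1/E(X)
= 1/3.1100
= 0.3215

0.3215


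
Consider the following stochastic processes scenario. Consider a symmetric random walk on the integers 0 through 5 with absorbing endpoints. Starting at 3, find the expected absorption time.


For symmetric RW on 0,...,N with absorbing barriers, E(i) = i*(N-i)
E(3) = 3 * 2 = 6

6


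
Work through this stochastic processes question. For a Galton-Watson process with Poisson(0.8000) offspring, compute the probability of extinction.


Since mu = 0.8000 <= 1, extinction probability = 1.

1.0000


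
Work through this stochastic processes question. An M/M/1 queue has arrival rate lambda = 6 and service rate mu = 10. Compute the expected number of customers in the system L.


rho = 6/10 = 0.6000
L = rho/(1-rho)
= 0.6000/0.4000
= 1.5000

1.5000


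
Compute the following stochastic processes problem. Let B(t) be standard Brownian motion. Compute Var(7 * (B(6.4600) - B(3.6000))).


Var(alpha*(B(t)-B(s))) = alpha^2 * (t-s)
= 7^2 * (6.4600 - 3.6000)
= 49 * 2.8600
= 140.1400

140.1400


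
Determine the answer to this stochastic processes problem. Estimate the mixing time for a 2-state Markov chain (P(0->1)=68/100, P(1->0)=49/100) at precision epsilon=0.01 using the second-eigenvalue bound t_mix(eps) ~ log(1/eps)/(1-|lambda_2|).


lambda_2 = |1 - p01 - p10| = |1 - 0.6800 - 0.4900| = 0.1700
t_mix ~ log(1/eps)/(1 - |lambda_2|)
= log(100)/(1 - 0.1700) = 4.6052/0.8300
= 5.5484

5.5484


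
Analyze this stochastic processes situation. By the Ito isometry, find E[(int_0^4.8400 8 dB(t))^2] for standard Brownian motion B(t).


By Ito isometry: E[(int f dB)^2] = int f^2 dt
= 8^2 * 4.8400
= 64 * 4.8400 = 309.7600

309.7600


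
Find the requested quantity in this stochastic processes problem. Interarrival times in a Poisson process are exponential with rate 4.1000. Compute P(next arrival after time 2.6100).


P(X > t) = exp(-lambda * t)
= exp(-4.1000 * 2.6100)
= exp(-10.7010) = 2.2522e-05

2.2522e-05


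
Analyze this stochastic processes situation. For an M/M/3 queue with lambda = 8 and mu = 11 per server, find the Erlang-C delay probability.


a = lambda/mu = 0.7273
rho = a/c = 0.2424
Erlang-C formula applied:
C(c,a) = 0.0408

0.0408


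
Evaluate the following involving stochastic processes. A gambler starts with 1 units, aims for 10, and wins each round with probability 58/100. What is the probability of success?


Gambler's ruin formula:
r = q/p = 0.4200/0.5800 = 0.7241
P(win) = (1 - r^i)/(1 - r^N)
= (1 - 0.7241^1)/(1 - 0.7241^10)
= 0.2873

0.2873


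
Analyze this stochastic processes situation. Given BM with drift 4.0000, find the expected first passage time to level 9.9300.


Expected first passage time = a/mu
= 9.9300/4.0000
= 2.4825

2.4825


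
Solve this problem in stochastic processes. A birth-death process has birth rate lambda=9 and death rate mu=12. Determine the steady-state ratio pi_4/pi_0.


For birth-death process, pi_n/pi_0 = (lambda/mu)^n
= (9/12)^4
= 0.3164

0.3164


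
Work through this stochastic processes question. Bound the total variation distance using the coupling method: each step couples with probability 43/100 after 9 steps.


TV distance bound <= (1-delta)^n
= (1 - 0.4300)^9
= 0.5700^9
= 0.0064

0.0064


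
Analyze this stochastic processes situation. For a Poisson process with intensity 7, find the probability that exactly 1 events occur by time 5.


P(N(t)=k) = (lambda*t)^k * exp(-lambda*t) / k!
lambda*t = 35
= 35^1 * exp(-35) / 1!
= 35 * 6.3051e-16 / 1
= 2.2068e-14

2.2068e-14
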